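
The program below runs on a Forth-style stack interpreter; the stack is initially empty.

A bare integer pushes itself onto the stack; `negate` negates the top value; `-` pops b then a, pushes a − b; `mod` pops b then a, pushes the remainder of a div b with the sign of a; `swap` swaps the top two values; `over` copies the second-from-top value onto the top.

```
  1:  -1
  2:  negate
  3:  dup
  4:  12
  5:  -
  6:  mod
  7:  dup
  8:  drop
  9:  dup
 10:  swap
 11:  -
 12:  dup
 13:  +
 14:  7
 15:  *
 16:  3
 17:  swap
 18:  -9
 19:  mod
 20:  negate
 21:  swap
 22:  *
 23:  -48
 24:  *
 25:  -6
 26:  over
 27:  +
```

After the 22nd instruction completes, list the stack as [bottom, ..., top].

-1     → [-1]
negate → [1]
dup    → [1, 1]
12     → [1, 1, 12]
-      → [1, -11]
mod    → [1]
dup    → [1, 1]
drop   → [1]
dup    → [1, 1]
swap   → [1, 1]
-      → [0]
dup    → [0, 0]
+      → [0]
7      → [0, 7]
*      → [0]
3      → [0, 3]
swap   → [3, 0]
-9     → [3, 0, -9]
mod    → [3, 0]
negate → [3, 0]
swap   → [0, 3]
*      → [0]

[0]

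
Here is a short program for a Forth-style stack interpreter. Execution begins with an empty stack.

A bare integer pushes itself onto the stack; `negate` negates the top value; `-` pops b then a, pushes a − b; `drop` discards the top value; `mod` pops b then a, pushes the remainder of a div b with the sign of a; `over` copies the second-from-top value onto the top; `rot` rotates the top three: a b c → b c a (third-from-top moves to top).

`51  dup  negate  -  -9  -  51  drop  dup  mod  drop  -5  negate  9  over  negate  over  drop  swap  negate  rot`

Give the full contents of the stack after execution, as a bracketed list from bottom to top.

51     -> 51
dup    -> 51 51
negate -> 51 -51
-      -> 102
-9     -> 102 -9
-      -> 111
51     -> 111 51
drop   -> 111
dup    -> 111 111
mod    -> 0
drop   -> (empty)
-5     -> -5
negate -> 5
9      -> 5 9
over   -> 5 9 5
negate -> 5 9 -5
over   -> 5 9 -5 9
drop   -> 5 9 -5
swap   -> 5 -5 9
negate -> 5 -5 -9
rot    -> -5 -9 5

[-5, -9, 5]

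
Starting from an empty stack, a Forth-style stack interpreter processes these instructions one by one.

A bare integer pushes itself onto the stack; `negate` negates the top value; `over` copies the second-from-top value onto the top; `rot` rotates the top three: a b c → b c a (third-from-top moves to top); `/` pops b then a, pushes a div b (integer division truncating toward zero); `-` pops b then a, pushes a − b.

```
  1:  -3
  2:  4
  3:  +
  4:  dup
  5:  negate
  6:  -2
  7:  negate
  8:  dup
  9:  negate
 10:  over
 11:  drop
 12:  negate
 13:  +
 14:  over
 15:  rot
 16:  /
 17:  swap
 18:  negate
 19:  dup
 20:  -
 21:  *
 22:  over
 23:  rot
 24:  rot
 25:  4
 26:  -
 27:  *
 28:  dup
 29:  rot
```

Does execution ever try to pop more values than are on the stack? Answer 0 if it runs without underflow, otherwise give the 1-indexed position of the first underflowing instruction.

0

-3     → [-3]
4      → [-3, 4]
+      → [1]
dup    → [1, 1]
negate → [1, -1]
-2     → [1, -1, -2]
negate → [1, -1, 2]
dup    → [1, -1, 2, 2]
negate → [1, -1, 2, -2]
over   → [1, -1, 2, -2, 2]
drop   → [1, -1, 2, -2]
negate → [1, -1, 2, 2]
+      → [1, -1, 4]
over   → [1, -1, 4, -1]
rot    → [1, 4, -1, -1]
/      → [1, 4, 1]
swap   → [1, 1, 4]
negate → [1, 1, -4]
dup    → [1, 1, -4, -4]
-      → [1, 1, 0]
*      → [1, 0]
over   → [1, 0, 1]
rot    → [0, 1, 1]
rot    → [1, 1, 0]
4      → [1, 1, 0, 4]
-      → [1, 1, -4]
*      → [1, -4]
dup    → [1, -4, -4]
rot    → [-4, -4, 1]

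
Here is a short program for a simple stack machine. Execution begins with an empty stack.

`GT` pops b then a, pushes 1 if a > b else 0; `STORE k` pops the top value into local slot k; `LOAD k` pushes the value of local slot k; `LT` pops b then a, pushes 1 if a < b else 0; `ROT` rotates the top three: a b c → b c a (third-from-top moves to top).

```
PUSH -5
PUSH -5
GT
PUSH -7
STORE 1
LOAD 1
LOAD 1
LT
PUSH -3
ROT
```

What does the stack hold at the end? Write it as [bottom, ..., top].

PUSH -5 → [-5]
PUSH -5 → [-5, -5]
GT      → [0]
PUSH -7 → [0, -7]
STORE 1 → [0]
LOAD 1  → [0, -7]
LOAD 1  → [0, -7, -7]
LT      → [0, 0]
PUSH -3 → [0, 0, -3]
ROT     → [0, -3, 0]

[0, -3, 0]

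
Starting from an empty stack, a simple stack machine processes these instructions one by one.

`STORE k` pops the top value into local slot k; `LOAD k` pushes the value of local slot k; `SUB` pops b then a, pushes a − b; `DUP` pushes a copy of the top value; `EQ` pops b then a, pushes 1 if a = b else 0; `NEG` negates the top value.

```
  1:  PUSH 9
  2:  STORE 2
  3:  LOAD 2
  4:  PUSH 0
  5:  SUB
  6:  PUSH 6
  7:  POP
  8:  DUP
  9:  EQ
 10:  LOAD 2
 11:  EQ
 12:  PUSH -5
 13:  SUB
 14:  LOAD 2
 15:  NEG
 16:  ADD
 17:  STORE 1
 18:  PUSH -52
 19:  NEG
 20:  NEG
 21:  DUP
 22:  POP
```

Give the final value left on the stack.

PUSH 9    9
STORE 2   (empty)
LOAD 2    9
PUSH 0    9 0
SUB       9
PUSH 6    9 6
POP       9
DUP       9 9
EQ        1
LOAD 2    1 9
EQ        0
PUSH -5   0 -5
SUB       5
LOAD 2    5 9
NEG       5 -9
ADD       -4
STORE 1   (empty)
PUSH -52  -52
NEG       52
NEG       -52
DUP       -52 -52
POP       -52

-52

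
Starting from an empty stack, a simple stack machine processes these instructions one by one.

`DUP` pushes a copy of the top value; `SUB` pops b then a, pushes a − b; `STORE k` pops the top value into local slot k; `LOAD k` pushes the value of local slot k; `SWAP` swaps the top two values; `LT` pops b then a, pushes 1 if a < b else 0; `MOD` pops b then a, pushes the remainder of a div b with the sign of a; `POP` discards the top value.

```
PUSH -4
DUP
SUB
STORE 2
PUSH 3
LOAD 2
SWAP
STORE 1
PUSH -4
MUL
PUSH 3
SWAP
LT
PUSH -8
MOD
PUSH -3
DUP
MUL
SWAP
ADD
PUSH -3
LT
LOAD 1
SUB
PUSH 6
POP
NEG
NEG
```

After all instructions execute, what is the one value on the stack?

-3

PUSH -4 : -4
DUP     : -4 -4
SUB     : 0
STORE 2 : (empty)
PUSH 3  : 3
LOAD 2  : 3 0
SWAP    : 0 3
STORE 1 : 0
PUSH -4 : 0 -4
MUL     : 0
PUSH 3  : 0 3
SWAP    : 3 0
LT      : 0
PUSH -8 : 0 -8
MOD     : 0
PUSH -3 : 0 -3
DUP     : 0 -3 -3
MUL     : 0 9
SWAP    : 9 0
ADD     : 9
PUSH -3 : 9 -3
LT      : 0
LOAD 1  : 0 3
SUB     : -3
PUSH 6  : -3 6
POP     : -3
NEG     : 3
NEG     : -3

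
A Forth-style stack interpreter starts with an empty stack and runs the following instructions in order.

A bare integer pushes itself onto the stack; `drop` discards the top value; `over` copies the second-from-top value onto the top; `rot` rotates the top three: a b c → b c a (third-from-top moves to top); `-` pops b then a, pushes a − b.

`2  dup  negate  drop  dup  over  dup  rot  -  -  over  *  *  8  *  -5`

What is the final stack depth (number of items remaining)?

2      -> [2]
dup    -> [2, 2]
negate -> [2, -2]
drop   -> [2]
dup    -> [2, 2]
over   -> [2, 2, 2]
dup    -> [2, 2, 2, 2]
rot    -> [2, 2, 2, 2]
-      -> [2, 2, 0]
-      -> [2, 2]
over   -> [2, 2, 2]
*      -> [2, 4]
*      -> [8]
8      -> [8, 8]
*      -> [64]
-5     -> [64, -5]

2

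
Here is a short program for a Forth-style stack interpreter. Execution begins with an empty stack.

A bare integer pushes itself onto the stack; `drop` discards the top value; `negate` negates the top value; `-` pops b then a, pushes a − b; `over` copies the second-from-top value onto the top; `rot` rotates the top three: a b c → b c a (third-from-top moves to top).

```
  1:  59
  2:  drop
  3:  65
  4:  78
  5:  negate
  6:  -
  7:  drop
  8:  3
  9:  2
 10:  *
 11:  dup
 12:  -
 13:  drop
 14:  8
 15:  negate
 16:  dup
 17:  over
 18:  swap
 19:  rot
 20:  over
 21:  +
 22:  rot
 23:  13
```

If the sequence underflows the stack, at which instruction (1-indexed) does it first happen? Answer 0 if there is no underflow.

59     → 59
drop   → (empty)
65     → 65
78     → 65 78
negate → 65 -78
-      → 143
drop   → (empty)
3      → 3
2      → 3 2
*      → 6
dup    → 6 6
-      → 0
drop   → (empty)
8      → 8
negate → -8
dup    → -8 -8
over   → -8 -8 -8
swap   → -8 -8 -8
rot    → -8 -8 -8
over   → -8 -8 -8 -8
+      → -8 -8 -16
rot    → -8 -16 -8
13     → -8 -16 -8 13

0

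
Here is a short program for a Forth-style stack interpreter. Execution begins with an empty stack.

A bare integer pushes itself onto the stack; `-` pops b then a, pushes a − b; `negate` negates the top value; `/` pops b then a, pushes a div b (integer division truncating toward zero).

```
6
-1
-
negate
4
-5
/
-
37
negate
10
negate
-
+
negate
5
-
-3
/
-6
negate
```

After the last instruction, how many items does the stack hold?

2

6       6
-1      6 -1
-       7
negate  -7
4       -7 4
-5      -7 4 -5
/       -7 0
-       -7
37      -7 37
negate  -7 -37
10      -7 -37 10
negate  -7 -37 -10
-       -7 -27
+       -34
negate  34
5       34 5
-       29
-3      29 -3
/       -9
-6      -9 -6
negate  -9 6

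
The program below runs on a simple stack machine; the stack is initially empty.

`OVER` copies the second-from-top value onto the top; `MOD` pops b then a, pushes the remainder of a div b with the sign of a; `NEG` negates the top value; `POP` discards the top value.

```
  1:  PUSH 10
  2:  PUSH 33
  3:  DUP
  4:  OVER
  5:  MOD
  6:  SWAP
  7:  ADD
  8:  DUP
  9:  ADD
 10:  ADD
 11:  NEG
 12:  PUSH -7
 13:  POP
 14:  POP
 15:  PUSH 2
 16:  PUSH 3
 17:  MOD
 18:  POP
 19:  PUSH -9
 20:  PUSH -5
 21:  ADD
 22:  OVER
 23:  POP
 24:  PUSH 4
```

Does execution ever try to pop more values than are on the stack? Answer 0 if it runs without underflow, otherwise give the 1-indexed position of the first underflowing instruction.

PUSH 10  [10]
PUSH 33  [10, 33]
DUP      [10, 33, 33]
OVER     [10, 33, 33, 33]
MOD      [10, 33, 0]
SWAP     [10, 0, 33]
ADD      [10, 33]
DUP      [10, 33, 33]
ADD      [10, 66]
ADD      [76]
NEG      [-76]
PUSH -7  [-76, -7]
POP      [-76]
POP      []
PUSH 2   [2]
PUSH 3   [2, 3]
MOD      [2]
POP      []
PUSH -9  [-9]
PUSH -5  [-9, -5]
ADD      [-14]
OVER  — needs 2 operands, stack has 1 → underflow

22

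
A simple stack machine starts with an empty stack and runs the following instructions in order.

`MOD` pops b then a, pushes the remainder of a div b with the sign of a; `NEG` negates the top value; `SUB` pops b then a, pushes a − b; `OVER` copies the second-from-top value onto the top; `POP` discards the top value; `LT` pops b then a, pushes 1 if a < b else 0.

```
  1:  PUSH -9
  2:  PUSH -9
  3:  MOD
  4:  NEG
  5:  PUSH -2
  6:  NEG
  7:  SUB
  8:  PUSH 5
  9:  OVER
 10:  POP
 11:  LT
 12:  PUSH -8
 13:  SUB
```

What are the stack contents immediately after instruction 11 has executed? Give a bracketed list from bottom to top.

PUSH -9  [-9]
PUSH -9  [-9, -9]
MOD      [0]
NEG      [0]
PUSH -2  [0, -2]
NEG      [0, 2]
SUB      [-2]
PUSH 5   [-2, 5]
OVER     [-2, 5, -2]
POP      [-2, 5]
LT       [1]

[1]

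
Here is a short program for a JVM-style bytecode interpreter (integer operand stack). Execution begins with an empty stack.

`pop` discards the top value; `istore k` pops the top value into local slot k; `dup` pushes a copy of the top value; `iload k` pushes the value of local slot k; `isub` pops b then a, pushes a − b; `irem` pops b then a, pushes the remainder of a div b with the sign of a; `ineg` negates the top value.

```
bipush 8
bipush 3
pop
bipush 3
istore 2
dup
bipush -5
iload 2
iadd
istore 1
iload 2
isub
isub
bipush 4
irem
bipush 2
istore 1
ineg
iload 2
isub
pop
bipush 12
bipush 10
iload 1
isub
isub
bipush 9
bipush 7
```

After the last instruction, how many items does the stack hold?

bipush 8   [8]
bipush 3   [8, 3]
pop        [8]
bipush 3   [8, 3]
istore 2   [8]
dup        [8, 8]
bipush -5  [8, 8, -5]
iload 2    [8, 8, -5, 3]
iadd       [8, 8, -2]
istore 1   [8, 8]
iload 2    [8, 8, 3]
isub       [8, 5]
isub       [3]
bipush 4   [3, 4]
irem       [3]
bipush 2   [3, 2]
istore 1   [3]
ineg       [-3]
iload 2    [-3, 3]
isub       [-6]
pop        []
bipush 12  [12]
bipush 10  [12, 10]
iload 1    [12, 10, 2]
isub       [12, 8]
isub       [4]
bipush 9   [4, 9]
bipush 7   [4, 9, 7]

3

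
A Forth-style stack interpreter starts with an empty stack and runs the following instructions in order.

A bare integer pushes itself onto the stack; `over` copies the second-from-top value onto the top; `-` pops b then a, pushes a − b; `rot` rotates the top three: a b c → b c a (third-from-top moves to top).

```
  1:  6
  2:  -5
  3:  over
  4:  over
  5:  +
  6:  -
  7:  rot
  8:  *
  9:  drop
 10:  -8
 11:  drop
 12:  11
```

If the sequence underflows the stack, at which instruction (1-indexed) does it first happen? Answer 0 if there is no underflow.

7

6    → [6]
-5   → [6, -5]
over → [6, -5, 6]
over → [6, -5, 6, -5]
+    → [6, -5, 1]
-    → [6, -6]
rot  — needs 3 operands, stack has 2 → underflow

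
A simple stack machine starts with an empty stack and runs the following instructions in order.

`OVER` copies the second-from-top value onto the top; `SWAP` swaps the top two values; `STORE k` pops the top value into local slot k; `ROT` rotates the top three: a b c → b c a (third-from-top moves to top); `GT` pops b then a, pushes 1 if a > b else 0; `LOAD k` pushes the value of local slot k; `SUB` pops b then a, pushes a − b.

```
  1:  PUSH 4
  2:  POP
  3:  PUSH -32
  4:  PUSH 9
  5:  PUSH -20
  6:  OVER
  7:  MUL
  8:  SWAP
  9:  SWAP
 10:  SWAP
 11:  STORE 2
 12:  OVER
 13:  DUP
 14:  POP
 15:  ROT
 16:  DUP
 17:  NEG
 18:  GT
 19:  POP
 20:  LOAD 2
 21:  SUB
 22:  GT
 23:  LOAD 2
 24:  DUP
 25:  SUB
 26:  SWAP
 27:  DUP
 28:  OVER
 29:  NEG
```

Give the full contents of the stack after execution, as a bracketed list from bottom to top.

PUSH 4   -> 4
POP      -> (empty)
PUSH -32 -> -32
PUSH 9   -> -32 9
PUSH -20 -> -32 9 -20
OVER     -> -32 9 -20 9
MUL      -> -32 9 -180
SWAP     -> -32 -180 9
SWAP     -> -32 9 -180
SWAP     -> -32 -180 9
STORE 2  -> -32 -180
OVER     -> -32 -180 -32
DUP      -> -32 -180 -32 -32
POP      -> -32 -180 -32
ROT      -> -180 -32 -32
DUP      -> -180 -32 -32 -32
NEG      -> -180 -32 -32 32
GT       -> -180 -32 0
POP      -> -180 -32
LOAD 2   -> -180 -32 9
SUB      -> -180 -41
GT       -> 0
LOAD 2   -> 0 9
DUP      -> 0 9 9
SUB      -> 0 0
SWAP     -> 0 0
DUP      -> 0 0 0
OVER     -> 0 0 0 0
NEG      -> 0 0 0 0

[0, 0, 0, 0]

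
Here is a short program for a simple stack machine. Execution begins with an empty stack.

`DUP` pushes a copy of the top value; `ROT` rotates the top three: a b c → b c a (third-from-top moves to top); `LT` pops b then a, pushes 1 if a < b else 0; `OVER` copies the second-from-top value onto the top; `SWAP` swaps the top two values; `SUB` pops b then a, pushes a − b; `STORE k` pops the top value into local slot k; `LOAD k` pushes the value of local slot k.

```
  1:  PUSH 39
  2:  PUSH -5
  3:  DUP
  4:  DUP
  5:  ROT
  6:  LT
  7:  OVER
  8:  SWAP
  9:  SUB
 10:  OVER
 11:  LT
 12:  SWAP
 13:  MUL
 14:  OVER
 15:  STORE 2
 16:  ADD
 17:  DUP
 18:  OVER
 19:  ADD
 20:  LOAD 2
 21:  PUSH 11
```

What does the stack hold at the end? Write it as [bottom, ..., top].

PUSH 39 -> 39
PUSH -5 -> 39 -5
DUP     -> 39 -5 -5
DUP     -> 39 -5 -5 -5
ROT     -> 39 -5 -5 -5
LT      -> 39 -5 0
OVER    -> 39 -5 0 -5
SWAP    -> 39 -5 -5 0
SUB     -> 39 -5 -5
OVER    -> 39 -5 -5 -5
LT      -> 39 -5 0
SWAP    -> 39 0 -5
MUL     -> 39 0
OVER    -> 39 0 39
STORE 2 -> 39 0
ADD     -> 39
DUP     -> 39 39
OVER    -> 39 39 39
ADD     -> 39 78
LOAD 2  -> 39 78 39
PUSH 11 -> 39 78 39 11

[39, 78, 39, 11]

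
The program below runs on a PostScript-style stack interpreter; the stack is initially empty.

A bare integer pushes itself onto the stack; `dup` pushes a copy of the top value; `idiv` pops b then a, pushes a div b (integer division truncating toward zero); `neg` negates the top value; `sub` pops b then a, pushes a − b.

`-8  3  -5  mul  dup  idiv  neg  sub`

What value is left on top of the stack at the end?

-8   : [-8]
3    : [-8, 3]
-5   : [-8, 3, -5]
mul  : [-8, -15]
dup  : [-8, -15, -15]
idiv : [-8, 1]
neg  : [-8, -1]
sub  : [-7]

-7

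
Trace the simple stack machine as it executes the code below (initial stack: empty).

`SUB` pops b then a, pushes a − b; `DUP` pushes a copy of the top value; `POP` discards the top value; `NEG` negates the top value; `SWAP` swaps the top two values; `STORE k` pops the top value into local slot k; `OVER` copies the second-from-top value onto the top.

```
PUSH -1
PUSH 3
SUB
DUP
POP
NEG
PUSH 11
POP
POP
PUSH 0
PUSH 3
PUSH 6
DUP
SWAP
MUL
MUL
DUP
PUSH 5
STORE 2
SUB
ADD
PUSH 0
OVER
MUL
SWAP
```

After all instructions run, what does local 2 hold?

5

PUSH -1  [-1]
PUSH 3   [-1, 3]
SUB      [-4]
DUP      [-4, -4]
POP      [-4]
NEG      [4]
PUSH 11  [4, 11]
POP      [4]
POP      []
PUSH 0   [0]
PUSH 3   [0, 3]
PUSH 6   [0, 3, 6]
DUP      [0, 3, 6, 6]
SWAP     [0, 3, 6, 6]
MUL      [0, 3, 36]
MUL      [0, 108]
DUP      [0, 108, 108]
PUSH 5   [0, 108, 108, 5]
STORE 2  [0, 108, 108]
SUB      [0, 0]
ADD      [0]
PUSH 0   [0, 0]
OVER     [0, 0, 0]
MUL      [0, 0]
SWAP     [0, 0]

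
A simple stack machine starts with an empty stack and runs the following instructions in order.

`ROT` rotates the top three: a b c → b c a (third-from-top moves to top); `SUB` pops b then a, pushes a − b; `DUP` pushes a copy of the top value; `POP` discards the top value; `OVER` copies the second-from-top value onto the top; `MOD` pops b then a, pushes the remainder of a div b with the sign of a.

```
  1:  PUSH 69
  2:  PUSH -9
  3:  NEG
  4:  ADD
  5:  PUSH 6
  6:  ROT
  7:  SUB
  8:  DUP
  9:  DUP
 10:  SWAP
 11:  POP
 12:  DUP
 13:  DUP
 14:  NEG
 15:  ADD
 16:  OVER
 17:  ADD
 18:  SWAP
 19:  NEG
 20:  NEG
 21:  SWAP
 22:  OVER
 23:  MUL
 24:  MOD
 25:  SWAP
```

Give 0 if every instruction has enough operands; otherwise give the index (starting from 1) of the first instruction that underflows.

6

PUSH 69 -> [69]
PUSH -9 -> [69, -9]
NEG     -> [69, 9]
ADD     -> [78]
PUSH 6  -> [78, 6]
ROT  — needs 3 operands, stack has 2 → underflow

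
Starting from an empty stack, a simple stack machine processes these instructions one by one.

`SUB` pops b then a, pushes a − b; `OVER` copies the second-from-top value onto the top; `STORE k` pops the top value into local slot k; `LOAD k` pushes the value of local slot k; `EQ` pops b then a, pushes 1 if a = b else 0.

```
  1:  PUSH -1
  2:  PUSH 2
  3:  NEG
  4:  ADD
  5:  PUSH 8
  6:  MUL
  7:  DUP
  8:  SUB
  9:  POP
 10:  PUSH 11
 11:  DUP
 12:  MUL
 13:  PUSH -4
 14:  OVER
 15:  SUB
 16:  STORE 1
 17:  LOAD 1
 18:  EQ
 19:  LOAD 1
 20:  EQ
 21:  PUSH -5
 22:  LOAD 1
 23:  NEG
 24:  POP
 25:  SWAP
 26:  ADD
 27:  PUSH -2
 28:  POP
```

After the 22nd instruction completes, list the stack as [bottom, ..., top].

[0, -5, -125]

PUSH -1 -> [-1]
PUSH 2  -> [-1, 2]
NEG     -> [-1, -2]
ADD     -> [-3]
PUSH 8  -> [-3, 8]
MUL     -> [-24]
DUP     -> [-24, -24]
SUB     -> [0]
POP     -> []
PUSH 11 -> [11]
DUP     -> [11, 11]
MUL     -> [121]
PUSH -4 -> [121, -4]
OVER    -> [121, -4, 121]
SUB     -> [121, -125]
STORE 1 -> [121]
LOAD 1  -> [121, -125]
EQ      -> [0]
LOAD 1  -> [0, -125]
EQ      -> [0]
PUSH -5 -> [0, -5]
LOAD 1  -> [0, -5, -125]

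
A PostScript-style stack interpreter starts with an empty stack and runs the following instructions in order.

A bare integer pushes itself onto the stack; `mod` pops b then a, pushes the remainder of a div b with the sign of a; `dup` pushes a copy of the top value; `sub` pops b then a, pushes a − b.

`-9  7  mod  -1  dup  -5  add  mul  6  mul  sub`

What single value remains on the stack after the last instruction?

-9  -> -9
7   -> -9 7
mod -> -2
-1  -> -2 -1
dup -> -2 -1 -1
-5  -> -2 -1 -1 -5
add -> -2 -1 -6
mul -> -2 6
6   -> -2 6 6
mul -> -2 36
sub -> -38

-38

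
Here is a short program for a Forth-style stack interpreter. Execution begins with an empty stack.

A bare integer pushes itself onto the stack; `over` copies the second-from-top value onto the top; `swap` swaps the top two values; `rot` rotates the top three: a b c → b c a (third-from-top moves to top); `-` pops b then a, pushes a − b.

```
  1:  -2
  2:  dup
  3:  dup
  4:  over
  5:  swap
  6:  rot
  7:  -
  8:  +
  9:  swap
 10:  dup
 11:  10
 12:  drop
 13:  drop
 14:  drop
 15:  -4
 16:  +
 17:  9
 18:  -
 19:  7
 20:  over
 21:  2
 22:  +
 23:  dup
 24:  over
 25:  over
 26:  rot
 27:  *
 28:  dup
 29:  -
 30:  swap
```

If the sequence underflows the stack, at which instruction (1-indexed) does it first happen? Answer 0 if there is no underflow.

0

-2   : [-2]
dup  : [-2, -2]
dup  : [-2, -2, -2]
over : [-2, -2, -2, -2]
swap : [-2, -2, -2, -2]
rot  : [-2, -2, -2, -2]
-    : [-2, -2, 0]
+    : [-2, -2]
swap : [-2, -2]
dup  : [-2, -2, -2]
10   : [-2, -2, -2, 10]
drop : [-2, -2, -2]
drop : [-2, -2]
drop : [-2]
-4   : [-2, -4]
+    : [-6]
9    : [-6, 9]
-    : [-15]
7    : [-15, 7]
over : [-15, 7, -15]
2    : [-15, 7, -15, 2]
+    : [-15, 7, -13]
dup  : [-15, 7, -13, -13]
over : [-15, 7, -13, -13, -13]
over : [-15, 7, -13, -13, -13, -13]
rot  : [-15, 7, -13, -13, -13, -13]
*    : [-15, 7, -13, -13, 169]
dup  : [-15, 7, -13, -13, 169, 169]
-    : [-15, 7, -13, -13, 0]
swap : [-15, 7, -13, 0, -13]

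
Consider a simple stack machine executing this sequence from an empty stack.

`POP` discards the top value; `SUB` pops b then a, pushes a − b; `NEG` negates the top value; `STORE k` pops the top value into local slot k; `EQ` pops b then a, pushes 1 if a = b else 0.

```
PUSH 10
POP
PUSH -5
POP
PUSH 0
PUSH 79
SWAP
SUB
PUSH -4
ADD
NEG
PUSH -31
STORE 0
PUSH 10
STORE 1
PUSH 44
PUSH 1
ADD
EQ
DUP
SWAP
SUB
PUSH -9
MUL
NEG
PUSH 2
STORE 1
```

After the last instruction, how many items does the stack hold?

PUSH 10  : [10]
POP      : []
PUSH -5  : [-5]
POP      : []
PUSH 0   : [0]
PUSH 79  : [0, 79]
SWAP     : [79, 0]
SUB      : [79]
PUSH -4  : [79, -4]
ADD      : [75]
NEG      : [-75]
PUSH -31 : [-75, -31]
STORE 0  : [-75]
PUSH 10  : [-75, 10]
STORE 1  : [-75]
PUSH 44  : [-75, 44]
PUSH 1   : [-75, 44, 1]
ADD      : [-75, 45]
EQ       : [0]
DUP      : [0, 0]
SWAP     : [0, 0]
SUB      : [0]
PUSH -9  : [0, -9]
MUL      : [0]
NEG      : [0]
PUSH 2   : [0, 2]
STORE 1  : [0]

1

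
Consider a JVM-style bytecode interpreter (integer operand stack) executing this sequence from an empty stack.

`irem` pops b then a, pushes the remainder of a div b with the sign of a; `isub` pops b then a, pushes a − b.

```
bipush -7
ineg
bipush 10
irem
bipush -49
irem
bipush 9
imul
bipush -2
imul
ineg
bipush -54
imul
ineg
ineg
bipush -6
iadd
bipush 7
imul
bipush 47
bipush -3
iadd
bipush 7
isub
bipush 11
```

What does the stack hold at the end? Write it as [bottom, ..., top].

bipush -7  → -7
ineg       → 7
bipush 10  → 7 10
irem       → 7
bipush -49 → 7 -49
irem       → 7
bipush 9   → 7 9
imul       → 63
bipush -2  → 63 -2
imul       → -126
ineg       → 126
bipush -54 → 126 -54
imul       → -6804
ineg       → 6804
ineg       → -6804
bipush -6  → -6804 -6
iadd       → -6810
bipush 7   → -6810 7
imul       → -47670
bipush 47  → -47670 47
bipush -3  → -47670 47 -3
iadd       → -47670 44
bipush 7   → -47670 44 7
isub       → -47670 37
bipush 11  → -47670 37 11

[-47670, 37, 11]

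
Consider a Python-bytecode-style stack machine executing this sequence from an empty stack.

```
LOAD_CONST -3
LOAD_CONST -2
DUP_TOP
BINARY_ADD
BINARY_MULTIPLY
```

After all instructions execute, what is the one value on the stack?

LOAD_CONST -3   -> -3
LOAD_CONST -2   -> -3 -2
DUP_TOP         -> -3 -2 -2
BINARY_ADD      -> -3 -4
BINARY_MULTIPLY -> 12

12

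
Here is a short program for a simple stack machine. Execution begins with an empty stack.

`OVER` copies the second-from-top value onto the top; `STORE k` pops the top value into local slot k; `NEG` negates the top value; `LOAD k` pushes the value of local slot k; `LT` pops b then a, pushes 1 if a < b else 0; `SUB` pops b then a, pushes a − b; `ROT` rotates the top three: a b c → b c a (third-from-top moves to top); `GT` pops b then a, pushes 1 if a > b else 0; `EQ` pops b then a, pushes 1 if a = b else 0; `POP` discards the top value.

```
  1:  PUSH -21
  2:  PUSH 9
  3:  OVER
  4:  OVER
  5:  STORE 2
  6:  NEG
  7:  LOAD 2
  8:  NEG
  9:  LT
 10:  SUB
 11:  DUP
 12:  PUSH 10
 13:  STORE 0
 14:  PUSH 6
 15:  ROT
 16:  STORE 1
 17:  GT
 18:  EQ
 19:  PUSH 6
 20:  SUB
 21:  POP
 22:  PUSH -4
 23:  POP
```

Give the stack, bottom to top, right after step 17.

PUSH -21 → -21
PUSH 9   → -21 9
OVER     → -21 9 -21
OVER     → -21 9 -21 9
STORE 2  → -21 9 -21
NEG      → -21 9 21
LOAD 2   → -21 9 21 9
NEG      → -21 9 21 -9
LT       → -21 9 0
SUB      → -21 9
DUP      → -21 9 9
PUSH 10  → -21 9 9 10
STORE 0  → -21 9 9
PUSH 6   → -21 9 9 6
ROT      → -21 9 6 9
STORE 1  → -21 9 6
GT       → -21 1

[-21, 1]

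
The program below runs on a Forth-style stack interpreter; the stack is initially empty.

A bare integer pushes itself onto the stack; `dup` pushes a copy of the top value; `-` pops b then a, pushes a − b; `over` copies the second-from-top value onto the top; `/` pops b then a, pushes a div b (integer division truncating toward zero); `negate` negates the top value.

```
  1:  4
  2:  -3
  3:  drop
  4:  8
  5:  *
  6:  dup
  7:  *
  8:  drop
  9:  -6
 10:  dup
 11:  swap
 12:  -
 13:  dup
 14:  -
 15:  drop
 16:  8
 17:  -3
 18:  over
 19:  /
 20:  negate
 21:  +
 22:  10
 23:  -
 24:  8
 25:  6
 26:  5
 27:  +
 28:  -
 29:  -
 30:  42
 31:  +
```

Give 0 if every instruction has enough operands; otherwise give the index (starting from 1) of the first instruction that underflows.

0

4       [4]
-3      [4, -3]
drop    [4]
8       [4, 8]
*       [32]
dup     [32, 32]
*       [1024]
drop    []
-6      [-6]
dup     [-6, -6]
swap    [-6, -6]
-       [0]
dup     [0, 0]
-       [0]
drop    []
8       [8]
-3      [8, -3]
over    [8, -3, 8]
/       [8, 0]
negate  [8, 0]
+       [8]
10      [8, 10]
-       [-2]
8       [-2, 8]
6       [-2, 8, 6]
5       [-2, 8, 6, 5]
+       [-2, 8, 11]
-       [-2, -3]
-       [1]
42      [1, 42]
+       [43]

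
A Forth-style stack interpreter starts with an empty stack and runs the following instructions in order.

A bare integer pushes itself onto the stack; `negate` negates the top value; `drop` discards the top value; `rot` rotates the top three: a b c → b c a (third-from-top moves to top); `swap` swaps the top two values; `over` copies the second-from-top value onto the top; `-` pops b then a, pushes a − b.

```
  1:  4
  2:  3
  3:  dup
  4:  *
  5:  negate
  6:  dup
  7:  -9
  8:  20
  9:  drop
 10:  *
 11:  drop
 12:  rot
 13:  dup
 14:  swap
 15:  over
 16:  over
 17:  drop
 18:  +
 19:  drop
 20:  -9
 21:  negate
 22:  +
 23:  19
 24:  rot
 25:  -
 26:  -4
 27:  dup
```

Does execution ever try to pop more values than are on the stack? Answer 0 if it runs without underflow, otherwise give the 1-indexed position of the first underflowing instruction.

12

4      : [4]
3      : [4, 3]
dup    : [4, 3, 3]
*      : [4, 9]
negate : [4, -9]
dup    : [4, -9, -9]
-9     : [4, -9, -9, -9]
20     : [4, -9, -9, -9, 20]
drop   : [4, -9, -9, -9]
*      : [4, -9, 81]
drop   : [4, -9]
rot  — needs 3 operands, stack has 2 → underflow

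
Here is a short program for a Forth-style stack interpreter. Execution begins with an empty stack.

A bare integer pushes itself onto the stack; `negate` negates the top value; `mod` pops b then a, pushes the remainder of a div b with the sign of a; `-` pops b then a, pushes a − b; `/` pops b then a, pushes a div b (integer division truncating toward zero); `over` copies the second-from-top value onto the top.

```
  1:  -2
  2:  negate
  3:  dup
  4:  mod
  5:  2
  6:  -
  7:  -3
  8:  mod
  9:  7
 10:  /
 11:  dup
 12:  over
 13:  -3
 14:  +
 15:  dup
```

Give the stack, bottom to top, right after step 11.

-2     : [-2]
negate : [2]
dup    : [2, 2]
mod    : [0]
2      : [0, 2]
-      : [-2]
-3     : [-2, -3]
mod    : [-2]
7      : [-2, 7]
/      : [0]
dup    : [0, 0]

[0, 0]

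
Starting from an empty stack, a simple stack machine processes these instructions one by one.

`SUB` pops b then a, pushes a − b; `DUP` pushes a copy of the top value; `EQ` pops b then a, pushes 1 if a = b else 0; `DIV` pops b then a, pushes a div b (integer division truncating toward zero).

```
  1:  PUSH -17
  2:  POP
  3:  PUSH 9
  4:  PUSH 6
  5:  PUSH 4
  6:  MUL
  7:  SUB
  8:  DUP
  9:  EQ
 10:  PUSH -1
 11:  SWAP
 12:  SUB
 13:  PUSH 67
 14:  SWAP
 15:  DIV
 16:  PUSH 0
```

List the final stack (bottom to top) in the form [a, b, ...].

[-33, 0]

PUSH -17 : [-17]
POP      : []
PUSH 9   : [9]
PUSH 6   : [9, 6]
PUSH 4   : [9, 6, 4]
MUL      : [9, 24]
SUB      : [-15]
DUP      : [-15, -15]
EQ       : [1]
PUSH -1  : [1, -1]
SWAP     : [-1, 1]
SUB      : [-2]
PUSH 67  : [-2, 67]
SWAP     : [67, -2]
DIV      : [-33]
PUSH 0   : [-33, 0]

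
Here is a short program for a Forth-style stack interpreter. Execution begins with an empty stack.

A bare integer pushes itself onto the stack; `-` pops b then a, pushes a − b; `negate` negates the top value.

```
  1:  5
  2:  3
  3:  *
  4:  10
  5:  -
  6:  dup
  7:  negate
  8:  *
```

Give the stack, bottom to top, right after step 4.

[15, 10]

5  : [5]
3  : [5, 3]
*  : [15]
10 : [15, 10]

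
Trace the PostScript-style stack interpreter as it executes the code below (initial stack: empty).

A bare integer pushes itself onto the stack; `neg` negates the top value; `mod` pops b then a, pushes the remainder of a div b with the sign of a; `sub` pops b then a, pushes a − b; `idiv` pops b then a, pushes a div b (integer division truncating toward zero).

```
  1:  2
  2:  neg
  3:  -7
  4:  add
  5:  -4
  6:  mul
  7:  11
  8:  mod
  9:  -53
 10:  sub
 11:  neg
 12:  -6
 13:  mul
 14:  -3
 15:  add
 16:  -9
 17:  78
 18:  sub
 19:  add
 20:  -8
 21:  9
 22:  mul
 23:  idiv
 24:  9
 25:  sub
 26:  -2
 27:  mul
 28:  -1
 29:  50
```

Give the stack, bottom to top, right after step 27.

[24]

2    -> [2]
neg  -> [-2]
-7   -> [-2, -7]
add  -> [-9]
-4   -> [-9, -4]
mul  -> [36]
11   -> [36, 11]
mod  -> [3]
-53  -> [3, -53]
sub  -> [56]
neg  -> [-56]
-6   -> [-56, -6]
mul  -> [336]
-3   -> [336, -3]
add  -> [333]
-9   -> [333, -9]
78   -> [333, -9, 78]
sub  -> [333, -87]
add  -> [246]
-8   -> [246, -8]
9    -> [246, -8, 9]
mul  -> [246, -72]
idiv -> [-3]
9    -> [-3, 9]
sub  -> [-12]
-2   -> [-12, -2]
mul  -> [24]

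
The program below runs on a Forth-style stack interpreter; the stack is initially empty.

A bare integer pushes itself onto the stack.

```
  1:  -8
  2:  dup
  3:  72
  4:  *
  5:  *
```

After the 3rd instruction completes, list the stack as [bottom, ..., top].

-8  -> [-8]
dup -> [-8, -8]
72  -> [-8, -8, 72]

[-8, -8, 72]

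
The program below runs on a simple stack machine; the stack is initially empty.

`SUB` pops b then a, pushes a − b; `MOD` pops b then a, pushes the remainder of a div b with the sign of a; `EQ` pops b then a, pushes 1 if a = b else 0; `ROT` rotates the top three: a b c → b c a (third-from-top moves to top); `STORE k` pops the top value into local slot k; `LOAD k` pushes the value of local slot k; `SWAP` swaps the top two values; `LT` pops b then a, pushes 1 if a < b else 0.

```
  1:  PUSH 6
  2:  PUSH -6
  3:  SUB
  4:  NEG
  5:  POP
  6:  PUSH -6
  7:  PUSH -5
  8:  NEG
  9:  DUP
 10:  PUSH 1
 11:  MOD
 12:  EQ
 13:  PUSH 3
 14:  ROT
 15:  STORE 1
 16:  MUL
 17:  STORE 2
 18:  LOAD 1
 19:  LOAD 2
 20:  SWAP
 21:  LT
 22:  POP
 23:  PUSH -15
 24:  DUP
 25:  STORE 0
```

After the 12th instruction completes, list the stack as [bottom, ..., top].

PUSH 6  : [6]
PUSH -6 : [6, -6]
SUB     : [12]
NEG     : [-12]
POP     : []
PUSH -6 : [-6]
PUSH -5 : [-6, -5]
NEG     : [-6, 5]
DUP     : [-6, 5, 5]
PUSH 1  : [-6, 5, 5, 1]
MOD     : [-6, 5, 0]
EQ      : [-6, 0]

[-6, 0]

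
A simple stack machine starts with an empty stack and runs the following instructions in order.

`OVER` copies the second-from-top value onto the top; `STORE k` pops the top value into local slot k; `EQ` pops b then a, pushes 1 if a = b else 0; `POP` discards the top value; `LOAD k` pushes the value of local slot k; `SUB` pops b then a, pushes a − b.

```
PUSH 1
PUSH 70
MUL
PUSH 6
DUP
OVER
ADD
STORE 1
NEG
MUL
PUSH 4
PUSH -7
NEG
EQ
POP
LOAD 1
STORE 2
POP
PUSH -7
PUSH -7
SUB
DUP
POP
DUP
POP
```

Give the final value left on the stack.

PUSH 1   [1]
PUSH 70  [1, 70]
MUL      [70]
PUSH 6   [70, 6]
DUP      [70, 6, 6]
OVER     [70, 6, 6, 6]
ADD      [70, 6, 12]
STORE 1  [70, 6]
NEG      [70, -6]
MUL      [-420]
PUSH 4   [-420, 4]
PUSH -7  [-420, 4, -7]
NEG      [-420, 4, 7]
EQ       [-420, 0]
POP      [-420]
LOAD 1   [-420, 12]
STORE 2  [-420]
POP      []
PUSH -7  [-7]
PUSH -7  [-7, -7]
SUB      [0]
DUP      [0, 0]
POP      [0]
DUP      [0, 0]
POP      [0]

0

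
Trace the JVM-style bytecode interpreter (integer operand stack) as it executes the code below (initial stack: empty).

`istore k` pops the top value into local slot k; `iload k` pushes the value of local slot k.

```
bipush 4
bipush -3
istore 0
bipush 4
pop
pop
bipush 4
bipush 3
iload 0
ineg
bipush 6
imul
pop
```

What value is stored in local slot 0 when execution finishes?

-3

bipush 4  -> 4
bipush -3 -> 4 -3
istore 0  -> 4
bipush 4  -> 4 4
pop       -> 4
pop       -> (empty)
bipush 4  -> 4
bipush 3  -> 4 3
iload 0   -> 4 3 -3
ineg      -> 4 3 3
bipush 6  -> 4 3 3 6
imul      -> 4 3 18
pop       -> 4 3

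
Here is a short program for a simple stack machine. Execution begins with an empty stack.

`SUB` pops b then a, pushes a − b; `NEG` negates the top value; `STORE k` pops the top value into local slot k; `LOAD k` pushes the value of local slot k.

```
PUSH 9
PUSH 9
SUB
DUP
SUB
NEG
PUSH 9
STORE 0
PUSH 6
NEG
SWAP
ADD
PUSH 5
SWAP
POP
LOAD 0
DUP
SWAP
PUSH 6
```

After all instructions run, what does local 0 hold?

9

PUSH 9  -> 9
PUSH 9  -> 9 9
SUB     -> 0
DUP     -> 0 0
SUB     -> 0
NEG     -> 0
PUSH 9  -> 0 9
STORE 0 -> 0
PUSH 6  -> 0 6
NEG     -> 0 -6
SWAP    -> -6 0
ADD     -> -6
PUSH 5  -> -6 5
SWAP    -> 5 -6
POP     -> 5
LOAD 0  -> 5 9
DUP     -> 5 9 9
SWAP    -> 5 9 9
PUSH 6  -> 5 9 9 6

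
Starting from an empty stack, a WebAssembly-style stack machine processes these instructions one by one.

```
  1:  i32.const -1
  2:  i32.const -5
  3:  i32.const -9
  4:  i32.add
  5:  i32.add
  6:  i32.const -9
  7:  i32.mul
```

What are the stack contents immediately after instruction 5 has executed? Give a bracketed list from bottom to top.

i32.const -1  [-1]
i32.const -5  [-1, -5]
i32.const -9  [-1, -5, -9]
i32.add       [-1, -14]
i32.add       [-15]

[-15]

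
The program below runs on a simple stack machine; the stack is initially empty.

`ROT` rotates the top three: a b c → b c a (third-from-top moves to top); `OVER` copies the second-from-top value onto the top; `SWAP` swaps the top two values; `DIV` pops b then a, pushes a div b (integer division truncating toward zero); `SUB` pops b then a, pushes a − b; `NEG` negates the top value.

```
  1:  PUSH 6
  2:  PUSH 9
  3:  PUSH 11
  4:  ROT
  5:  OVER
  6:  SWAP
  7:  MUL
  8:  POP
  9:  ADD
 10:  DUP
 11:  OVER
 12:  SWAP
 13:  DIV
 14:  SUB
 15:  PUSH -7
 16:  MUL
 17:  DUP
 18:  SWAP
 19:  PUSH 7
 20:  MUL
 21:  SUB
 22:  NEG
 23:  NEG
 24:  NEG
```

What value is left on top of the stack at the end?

PUSH 6  : 6
PUSH 9  : 6 9
PUSH 11 : 6 9 11
ROT     : 9 11 6
OVER    : 9 11 6 11
SWAP    : 9 11 11 6
MUL     : 9 11 66
POP     : 9 11
ADD     : 20
DUP     : 20 20
OVER    : 20 20 20
SWAP    : 20 20 20
DIV     : 20 1
SUB     : 19
PUSH -7 : 19 -7
MUL     : -133
DUP     : -133 -133
SWAP    : -133 -133
PUSH 7  : -133 -133 7
MUL     : -133 -931
SUB     : 798
NEG     : -798
NEG     : 798
NEG     : -798

-798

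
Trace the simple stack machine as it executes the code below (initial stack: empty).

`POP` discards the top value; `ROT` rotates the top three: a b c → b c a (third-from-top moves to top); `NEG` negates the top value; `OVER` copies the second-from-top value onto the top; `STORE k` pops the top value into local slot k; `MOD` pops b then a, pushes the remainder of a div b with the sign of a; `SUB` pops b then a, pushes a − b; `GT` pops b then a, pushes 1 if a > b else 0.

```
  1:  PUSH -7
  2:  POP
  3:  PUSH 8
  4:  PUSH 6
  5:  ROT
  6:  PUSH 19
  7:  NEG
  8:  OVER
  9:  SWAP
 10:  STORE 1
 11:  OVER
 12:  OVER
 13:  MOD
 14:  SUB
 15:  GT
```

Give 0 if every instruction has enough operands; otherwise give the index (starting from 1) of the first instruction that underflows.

5

PUSH -7  -7
POP      (empty)
PUSH 8   8
PUSH 6   8 6
ROT  — needs 3 operands, stack has 2 → underflow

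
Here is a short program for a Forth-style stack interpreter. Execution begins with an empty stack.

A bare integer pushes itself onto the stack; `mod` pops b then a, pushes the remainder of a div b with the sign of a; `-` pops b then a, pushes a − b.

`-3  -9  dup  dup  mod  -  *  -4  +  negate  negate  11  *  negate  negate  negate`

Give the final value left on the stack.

-253

-3     → -3
-9     → -3 -9
dup    → -3 -9 -9
dup    → -3 -9 -9 -9
mod    → -3 -9 0
-      → -3 -9
*      → 27
-4     → 27 -4
+      → 23
negate → -23
negate → 23
11     → 23 11
*      → 253
negate → -253
negate → 253
negate → -253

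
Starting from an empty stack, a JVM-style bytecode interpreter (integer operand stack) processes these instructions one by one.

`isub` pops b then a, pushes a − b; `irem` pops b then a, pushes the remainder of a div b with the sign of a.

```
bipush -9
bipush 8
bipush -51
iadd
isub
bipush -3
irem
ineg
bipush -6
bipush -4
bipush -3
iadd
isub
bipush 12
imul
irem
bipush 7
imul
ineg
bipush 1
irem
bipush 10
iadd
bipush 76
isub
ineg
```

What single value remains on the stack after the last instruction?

66

bipush -9  → -9
bipush 8   → -9 8
bipush -51 → -9 8 -51
iadd       → -9 -43
isub       → 34
bipush -3  → 34 -3
irem       → 1
ineg       → -1
bipush -6  → -1 -6
bipush -4  → -1 -6 -4
bipush -3  → -1 -6 -4 -3
iadd       → -1 -6 -7
isub       → -1 1
bipush 12  → -1 1 12
imul       → -1 12
irem       → -1
bipush 7   → -1 7
imul       → -7
ineg       → 7
bipush 1   → 7 1
irem       → 0
bipush 10  → 0 10
iadd       → 10
bipush 76  → 10 76
isub       → -66
ineg       → 66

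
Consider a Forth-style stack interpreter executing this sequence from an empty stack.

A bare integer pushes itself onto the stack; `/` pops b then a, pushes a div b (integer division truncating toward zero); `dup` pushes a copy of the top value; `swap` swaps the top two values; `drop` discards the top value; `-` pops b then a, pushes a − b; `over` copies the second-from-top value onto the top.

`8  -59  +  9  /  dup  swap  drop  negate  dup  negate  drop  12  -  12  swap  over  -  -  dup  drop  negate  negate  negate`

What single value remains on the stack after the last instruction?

-31

8      -> [8]
-59    -> [8, -59]
+      -> [-51]
9      -> [-51, 9]
/      -> [-5]
dup    -> [-5, -5]
swap   -> [-5, -5]
drop   -> [-5]
negate -> [5]
dup    -> [5, 5]
negate -> [5, -5]
drop   -> [5]
12     -> [5, 12]
-      -> [-7]
12     -> [-7, 12]
swap   -> [12, -7]
over   -> [12, -7, 12]
-      -> [12, -19]
-      -> [31]
dup    -> [31, 31]
drop   -> [31]
negate -> [-31]
negate -> [31]
negate -> [-31]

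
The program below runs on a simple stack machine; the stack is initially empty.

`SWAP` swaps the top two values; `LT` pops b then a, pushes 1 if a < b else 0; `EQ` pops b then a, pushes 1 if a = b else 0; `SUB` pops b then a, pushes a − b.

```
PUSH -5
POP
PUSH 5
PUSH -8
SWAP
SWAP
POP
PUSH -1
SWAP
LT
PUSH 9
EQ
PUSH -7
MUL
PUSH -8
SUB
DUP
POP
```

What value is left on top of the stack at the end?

8

PUSH -5 -> -5
POP     -> (empty)
PUSH 5  -> 5
PUSH -8 -> 5 -8
SWAP    -> -8 5
SWAP    -> 5 -8
POP     -> 5
PUSH -1 -> 5 -1
SWAP    -> -1 5
LT      -> 1
PUSH 9  -> 1 9
EQ      -> 0
PUSH -7 -> 0 -7
MUL     -> 0
PUSH -8 -> 0 -8
SUB     -> 8
DUP     -> 8 8
POP     -> 8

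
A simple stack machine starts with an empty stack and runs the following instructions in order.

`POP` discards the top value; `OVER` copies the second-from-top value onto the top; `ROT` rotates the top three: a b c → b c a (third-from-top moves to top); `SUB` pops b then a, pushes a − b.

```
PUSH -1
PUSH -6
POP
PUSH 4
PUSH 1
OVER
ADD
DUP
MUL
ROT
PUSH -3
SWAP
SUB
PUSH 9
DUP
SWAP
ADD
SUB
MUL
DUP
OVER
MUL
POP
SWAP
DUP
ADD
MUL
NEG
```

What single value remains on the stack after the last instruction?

PUSH -1 → [-1]
PUSH -6 → [-1, -6]
POP     → [-1]
PUSH 4  → [-1, 4]
PUSH 1  → [-1, 4, 1]
OVER    → [-1, 4, 1, 4]
ADD     → [-1, 4, 5]
DUP     → [-1, 4, 5, 5]
MUL     → [-1, 4, 25]
ROT     → [4, 25, -1]
PUSH -3 → [4, 25, -1, -3]
SWAP    → [4, 25, -3, -1]
SUB     → [4, 25, -2]
PUSH 9  → [4, 25, -2, 9]
DUP     → [4, 25, -2, 9, 9]
SWAP    → [4, 25, -2, 9, 9]
ADD     → [4, 25, -2, 18]
SUB     → [4, 25, -20]
MUL     → [4, -500]
DUP     → [4, -500, -500]
OVER    → [4, -500, -500, -500]
MUL     → [4, -500, 250000]
POP     → [4, -500]
SWAP    → [-500, 4]
DUP     → [-500, 4, 4]
ADD     → [-500, 8]
MUL     → [-4000]
NEG     → [4000]

4000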